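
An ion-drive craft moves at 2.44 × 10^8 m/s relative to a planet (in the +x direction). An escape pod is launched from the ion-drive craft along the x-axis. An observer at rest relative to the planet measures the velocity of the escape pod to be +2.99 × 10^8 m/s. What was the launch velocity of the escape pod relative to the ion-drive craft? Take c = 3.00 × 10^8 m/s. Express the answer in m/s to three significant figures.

+2.90 × 10^8 m/s

v = 0.813c, u = 0.997c.
Invert the composition law: u' = (u − v)/(1 − uv/c²).
u' = (0.997 − 0.813) / (1 − (0.997)(0.813)) = 0.1833/0.1894 = 0.9681.
u' = 0.9681 × 3.00 × 10^8 m/s.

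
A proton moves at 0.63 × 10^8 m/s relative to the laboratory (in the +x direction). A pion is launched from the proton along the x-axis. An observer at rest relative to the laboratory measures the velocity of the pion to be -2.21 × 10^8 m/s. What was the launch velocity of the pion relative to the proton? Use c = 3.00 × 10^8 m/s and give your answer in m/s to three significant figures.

-2.46 × 10^8 m/s

v = 0.210c, u = -0.737c.
Invert the composition law: u' = (u − v)/(1 − uv/c²).
u' = (-0.737 − 0.210) / (1 − (-0.737)(0.210)) = -0.9467/1.1547 = -0.8198.
u' = -0.8198 × 3.00 × 10^8 m/s.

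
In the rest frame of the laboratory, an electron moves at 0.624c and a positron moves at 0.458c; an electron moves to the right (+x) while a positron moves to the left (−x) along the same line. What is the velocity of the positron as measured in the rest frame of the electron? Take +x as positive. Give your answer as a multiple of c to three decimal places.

-0.842c

β_A = 0.624, β_B = -0.458.
Transform to A's frame with the inverse velocity-addition law: u' = (u − v)/(1 − uv/c²), taking u = β_B and v = β_A.
u' = (-0.458 − 0.624) / (1 − (0.624)(-0.458)) = -1.0820/1.2858 = -0.8415.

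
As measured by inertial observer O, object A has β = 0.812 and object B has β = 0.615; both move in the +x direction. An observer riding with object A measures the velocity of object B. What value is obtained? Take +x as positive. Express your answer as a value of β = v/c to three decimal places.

β = -0.394

β_A = 0.812, β_B = 0.615.
Transform to A's frame with the inverse velocity-addition law: u' = (u − v)/(1 − uv/c²), taking u = β_B and v = β_A.
u' = (0.615 − 0.812) / (1 − (0.812)(0.615)) = -0.1970/0.5006 = -0.3935.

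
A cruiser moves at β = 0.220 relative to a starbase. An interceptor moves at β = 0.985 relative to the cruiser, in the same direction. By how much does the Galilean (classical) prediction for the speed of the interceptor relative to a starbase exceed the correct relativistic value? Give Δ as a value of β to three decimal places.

Galilean: u_cl = 0.985 + 0.220 = 1.2050.
Relativistic: u_rel = (0.985 + 0.220) / (1 + 0.985·0.220) = 1.2050/1.2167 = 0.9904.
Δ = 1.2050 − 0.9904 = 0.2146.
(The classical prediction exceeds c; the relativistic result does not.)

Δ = 0.215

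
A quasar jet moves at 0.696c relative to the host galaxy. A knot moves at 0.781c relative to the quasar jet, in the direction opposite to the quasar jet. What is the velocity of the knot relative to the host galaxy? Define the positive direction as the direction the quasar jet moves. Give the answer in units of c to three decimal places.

With v = 0.696 and u' = -0.781 (in units of c),
u = (u' + v)/(1 + u'v/c²):
u = (-0.781 + 0.696) / (1 + (-0.781)·0.696) = -0.0850/0.4564 = -0.1862
(Galilean addition would give -0.085c.)

-0.186c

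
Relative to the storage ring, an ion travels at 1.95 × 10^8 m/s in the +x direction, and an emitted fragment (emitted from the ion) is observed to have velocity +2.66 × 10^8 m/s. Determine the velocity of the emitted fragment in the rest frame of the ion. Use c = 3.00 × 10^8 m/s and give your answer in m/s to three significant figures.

v = 0.650c, u = 0.887c.
Invert the composition law: u' = (u − v)/(1 − uv/c²).
u' = (0.887 − 0.650) / (1 − (0.887)(0.650)) = 0.2367/0.4237 = 0.5586.
u' = 0.5586 × 3.00 × 10^8 m/s.

+1.68 × 10^8 m/s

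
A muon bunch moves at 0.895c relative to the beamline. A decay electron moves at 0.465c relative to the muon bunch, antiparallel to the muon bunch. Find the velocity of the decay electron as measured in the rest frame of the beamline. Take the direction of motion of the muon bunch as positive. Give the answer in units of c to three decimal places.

+0.737c

With v = 0.895 and u' = -0.465 (in units of c),
u = (u' + v)/(1 + u'v/c²):
u = (-0.465 + 0.895) / (1 + (-0.465)·0.895) = 0.4300/0.5838 = 0.7365
(Galilean addition would give +0.430c.)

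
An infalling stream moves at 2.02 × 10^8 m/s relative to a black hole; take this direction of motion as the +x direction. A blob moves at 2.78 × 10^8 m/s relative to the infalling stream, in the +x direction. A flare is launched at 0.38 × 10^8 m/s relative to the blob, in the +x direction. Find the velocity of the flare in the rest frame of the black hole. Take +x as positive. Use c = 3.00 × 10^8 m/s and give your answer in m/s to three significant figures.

2.97 × 10^8 m/s

Apply u = (u' + v)/(1 + u'v/c²) successively, working outward toward the black hole.
(Dividing each given speed by c = 3.00 × 10^8 m/s to work in units of c.)
Start: velocity of the infalling stream relative to the black hole = 0.6733c.
Compose with the blob (u' = 0.927 in the infalling stream frame): u_1 = (0.927 + 0.673) / (1 + 0.927·0.673) = 1.6000/1.6240 = 0.9852.
Compose with the flare (u' = 0.127 in the blob frame): u_2 = (0.127 + 0.985) / (1 + 0.127·0.985) = 1.1119/1.1248 = 0.9885.
So u = 0.9885 × 3.00 × 10^8 m/s.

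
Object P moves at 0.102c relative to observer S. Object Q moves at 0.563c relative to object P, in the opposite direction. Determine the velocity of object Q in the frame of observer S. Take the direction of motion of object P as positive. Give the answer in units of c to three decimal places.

-0.489c

With v = 0.102 and u' = -0.563 (in units of c),
u = (u' + v)/(1 + u'v/c²):
u = (-0.563 + 0.102) / (1 + (-0.563)·0.102) = -0.4610/0.9426 = -0.4891
(Galilean addition would give -0.461c.)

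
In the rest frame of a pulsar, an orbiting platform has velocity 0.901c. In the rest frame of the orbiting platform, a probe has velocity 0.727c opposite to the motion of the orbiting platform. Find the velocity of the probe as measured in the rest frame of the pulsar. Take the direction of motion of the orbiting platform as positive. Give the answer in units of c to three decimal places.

+0.504c

With v = 0.901 and u' = -0.727 (in units of c),
u = (u' + v)/(1 + u'v/c²):
u = (-0.727 + 0.901) / (1 + (-0.727)·0.901) = 0.1740/0.3450 = 0.5044
(Galilean addition would give +0.174c.)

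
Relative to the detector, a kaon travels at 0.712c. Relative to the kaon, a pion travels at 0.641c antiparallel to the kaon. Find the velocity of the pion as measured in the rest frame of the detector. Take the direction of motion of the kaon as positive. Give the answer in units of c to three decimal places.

With v = 0.712 and u' = -0.641 (in units of c),
u = (u' + v)/(1 + u'v/c²):
u = (-0.641 + 0.712) / (1 + (-0.641)·0.712) = 0.0710/0.5436 = 0.1306
(Galilean addition would give +0.071c.)

+0.131c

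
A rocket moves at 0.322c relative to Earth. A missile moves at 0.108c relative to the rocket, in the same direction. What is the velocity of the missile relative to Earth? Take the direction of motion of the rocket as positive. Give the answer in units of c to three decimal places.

With v = 0.322 and u' = 0.108 (in units of c),
u = (u' + v)/(1 + u'v/c²):
u = (0.108 + 0.322) / (1 + 0.108·0.322) = 0.4300/1.0348 = 0.4155

0.416c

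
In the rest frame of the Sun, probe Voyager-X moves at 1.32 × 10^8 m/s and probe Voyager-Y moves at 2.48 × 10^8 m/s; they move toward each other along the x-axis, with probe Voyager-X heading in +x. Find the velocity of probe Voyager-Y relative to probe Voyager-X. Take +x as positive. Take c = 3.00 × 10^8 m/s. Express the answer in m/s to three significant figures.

β_A = 0.440, β_B = -0.827 (dividing each by c = 3.00 × 10^8 m/s).
Transform to A's frame with the inverse velocity-addition law: u' = (u − v)/(1 − uv/c²), taking u = β_B and v = β_A.
u' = (-0.827 − 0.440) / (1 − (0.440)(-0.827)) = -1.2667/1.3637 = -0.9288.
u' = -0.9288 × 3.00 × 10^8 m/s.

-2.79 × 10^8 m/s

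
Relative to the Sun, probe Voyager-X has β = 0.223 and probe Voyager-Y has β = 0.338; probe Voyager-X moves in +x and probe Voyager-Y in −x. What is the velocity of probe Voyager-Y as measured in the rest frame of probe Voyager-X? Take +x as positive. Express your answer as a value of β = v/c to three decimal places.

β_A = 0.223, β_B = -0.338.
Transform to A's frame with the inverse velocity-addition law: u' = (u − v)/(1 − uv/c²), taking u = β_B and v = β_A.
u' = (-0.338 − 0.223) / (1 − (0.223)(-0.338)) = -0.5610/1.0754 = -0.5217.

β = -0.522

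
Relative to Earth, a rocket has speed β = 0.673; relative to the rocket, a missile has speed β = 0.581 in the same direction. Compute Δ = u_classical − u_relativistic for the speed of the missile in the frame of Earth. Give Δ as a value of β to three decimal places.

Galilean: u_cl = 0.581 + 0.673 = 1.2540.
Relativistic: u_rel = (0.581 + 0.673) / (1 + 0.581·0.673) = 1.2540/1.3910 = 0.9015.
Δ = 1.2540 − 0.9015 = 0.3525.
(The classical prediction exceeds c; the relativistic result does not.)

Δ = 0.352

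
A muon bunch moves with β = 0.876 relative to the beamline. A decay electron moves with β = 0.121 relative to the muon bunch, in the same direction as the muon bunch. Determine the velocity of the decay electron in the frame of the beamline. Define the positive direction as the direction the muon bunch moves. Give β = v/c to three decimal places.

With v = 0.876 and u' = 0.121 (in units of c),
u = (u' + v)/(1 + u'v/c²):
u = (0.121 + 0.876) / (1 + 0.121·0.876) = 0.9970/1.1060 = 0.9014

β = 0.901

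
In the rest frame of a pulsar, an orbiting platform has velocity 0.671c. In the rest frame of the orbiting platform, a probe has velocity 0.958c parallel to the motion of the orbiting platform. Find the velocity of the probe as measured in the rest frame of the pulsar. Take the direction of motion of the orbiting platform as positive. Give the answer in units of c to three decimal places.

With v = 0.671 and u' = 0.958 (in units of c),
u = (u' + v)/(1 + u'v/c²):
u = (0.958 + 0.671) / (1 + 0.958·0.671) = 1.6290/1.6428 = 0.9916
(Galilean addition would give +1.629c, exceeding c.)

0.992c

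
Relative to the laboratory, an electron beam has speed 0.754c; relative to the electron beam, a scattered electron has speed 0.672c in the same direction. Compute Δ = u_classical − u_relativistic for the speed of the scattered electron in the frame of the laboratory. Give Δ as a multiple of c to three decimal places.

Galilean: u_cl = 0.672 + 0.754 = 1.4260.
Relativistic: u_rel = (0.672 + 0.754) / (1 + 0.672·0.754) = 1.4260/1.5067 = 0.9464.
Δ = 1.4260 − 0.9464 = 0.4796.
(The classical prediction exceeds c; the relativistic result does not.)

Δ = 0.480c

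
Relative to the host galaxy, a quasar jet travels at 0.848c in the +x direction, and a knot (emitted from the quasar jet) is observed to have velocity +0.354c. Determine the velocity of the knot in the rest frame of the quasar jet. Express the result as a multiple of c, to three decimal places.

Invert the composition law: u' = (u − v)/(1 − uv/c²).
u' = (0.354 − 0.848) / (1 − (0.354)(0.848)) = -0.4940/0.6998 = -0.7059.

-0.706c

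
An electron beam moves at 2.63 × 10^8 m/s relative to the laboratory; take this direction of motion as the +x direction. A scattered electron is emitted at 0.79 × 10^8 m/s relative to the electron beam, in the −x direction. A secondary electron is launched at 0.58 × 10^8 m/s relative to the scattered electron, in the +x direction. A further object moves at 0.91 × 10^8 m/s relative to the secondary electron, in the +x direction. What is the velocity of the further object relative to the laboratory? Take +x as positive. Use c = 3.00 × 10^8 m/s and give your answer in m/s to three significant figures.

+2.77 × 10^8 m/s

Apply u = (u' + v)/(1 + u'v/c²) successively, working outward toward the laboratory.
(Dividing each given speed by c = 3.00 × 10^8 m/s to work in units of c.)
Start: velocity of the electron beam relative to the laboratory = 0.8767c.
Compose with the scattered electron (u' = -0.263 in the electron beam frame): u_1 = (-0.263 + 0.877) / (1 + (-0.263)·0.877) = 0.6133/0.7691 = 0.7974.
Compose with the secondary electron (u' = 0.193 in the scattered electron frame): u_2 = (0.193 + 0.797) / (1 + 0.193·0.797) = 0.9908/1.1542 = 0.8584.
Compose with the further object (u' = 0.303 in the secondary electron frame): u_3 = (0.303 + 0.858) / (1 + 0.303·0.858) = 1.1617/1.2604 = 0.9217.
So u = 0.9217 × 3.00 × 10^8 m/s.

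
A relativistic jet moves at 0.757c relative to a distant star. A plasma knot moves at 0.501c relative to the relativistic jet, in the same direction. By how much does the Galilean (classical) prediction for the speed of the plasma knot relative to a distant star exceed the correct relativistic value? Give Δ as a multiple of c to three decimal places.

Δ = 0.346c

Galilean: u_cl = 0.501 + 0.757 = 1.2580.
Relativistic: u_rel = (0.501 + 0.757) / (1 + 0.501·0.757) = 1.2580/1.3793 = 0.9121.
Δ = 1.2580 − 0.9121 = 0.3459.
(The classical prediction exceeds c; the relativistic result does not.)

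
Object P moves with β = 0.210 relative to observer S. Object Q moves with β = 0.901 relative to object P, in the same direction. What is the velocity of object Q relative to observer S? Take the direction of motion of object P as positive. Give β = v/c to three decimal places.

β = 0.934

With v = 0.210 and u' = 0.901 (in units of c),
u = (u' + v)/(1 + u'v/c²):
u = (0.901 + 0.210) / (1 + 0.901·0.210) = 1.1110/1.1892 = 0.9342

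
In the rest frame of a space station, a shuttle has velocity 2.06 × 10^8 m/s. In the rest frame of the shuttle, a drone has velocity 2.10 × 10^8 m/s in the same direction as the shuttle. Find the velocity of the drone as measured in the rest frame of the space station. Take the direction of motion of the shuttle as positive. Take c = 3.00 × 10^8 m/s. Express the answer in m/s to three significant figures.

2.81 × 10^8 m/s

In units of c (dividing by 3.00 × 10^8 m/s): v = 0.687, u' = 0.700.
u = (u' + v)/(1 + u'v/c²):
u = (0.700 + 0.687) / (1 + 0.700·0.687) = 1.3867/1.4807 = 0.9365
Converting back: u = 0.9365 × 3.00 × 10^8 m/s.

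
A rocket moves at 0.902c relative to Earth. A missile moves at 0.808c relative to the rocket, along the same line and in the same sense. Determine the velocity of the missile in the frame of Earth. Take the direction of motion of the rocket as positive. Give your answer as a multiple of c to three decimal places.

With v = 0.902 and u' = 0.808 (in units of c),
u = (u' + v)/(1 + u'v/c²):
u = (0.808 + 0.902) / (1 + 0.808·0.902) = 1.7100/1.7288 = 0.9891

0.989c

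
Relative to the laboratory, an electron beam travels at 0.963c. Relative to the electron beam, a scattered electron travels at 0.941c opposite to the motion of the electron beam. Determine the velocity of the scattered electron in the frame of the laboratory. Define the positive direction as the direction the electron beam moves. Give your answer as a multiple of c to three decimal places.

With v = 0.963 and u' = -0.941 (in units of c),
u = (u' + v)/(1 + u'v/c²):
u = (-0.941 + 0.963) / (1 + (-0.941)·0.963) = 0.0220/0.0938 = 0.2345
(Galilean addition would give +0.022c.)

+0.234c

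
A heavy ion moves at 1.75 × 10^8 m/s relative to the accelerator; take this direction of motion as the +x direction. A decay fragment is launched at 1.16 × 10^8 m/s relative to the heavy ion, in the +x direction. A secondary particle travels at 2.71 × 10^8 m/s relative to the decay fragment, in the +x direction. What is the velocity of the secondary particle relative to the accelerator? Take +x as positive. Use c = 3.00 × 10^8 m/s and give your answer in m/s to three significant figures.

Apply u = (u' + v)/(1 + u'v/c²) successively, working outward toward the accelerator.
(Dividing each given speed by c = 3.00 × 10^8 m/s to work in units of c.)
Start: velocity of the heavy ion relative to the accelerator = 0.5833c.
Compose with the decay fragment (u' = 0.387 in the heavy ion frame): u_1 = (0.387 + 0.583) / (1 + 0.387·0.583) = 0.9700/1.2256 = 0.7915.
Compose with the secondary particle (u' = 0.903 in the decay fragment frame): u_2 = (0.903 + 0.791) / (1 + 0.903·0.791) = 1.6948/1.7150 = 0.9882.
So u = 0.9882 × 3.00 × 10^8 m/s.

2.96 × 10^8 m/s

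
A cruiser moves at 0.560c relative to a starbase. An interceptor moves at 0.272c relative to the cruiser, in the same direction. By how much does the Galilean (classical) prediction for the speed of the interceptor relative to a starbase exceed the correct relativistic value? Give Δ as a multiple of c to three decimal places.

Δ = 0.110c

Galilean: u_cl = 0.272 + 0.560 = 0.8320.
Relativistic: u_rel = (0.272 + 0.560) / (1 + 0.272·0.560) = 0.8320/1.1523 = 0.7220.
Δ = 0.8320 − 0.7220 = 0.1100.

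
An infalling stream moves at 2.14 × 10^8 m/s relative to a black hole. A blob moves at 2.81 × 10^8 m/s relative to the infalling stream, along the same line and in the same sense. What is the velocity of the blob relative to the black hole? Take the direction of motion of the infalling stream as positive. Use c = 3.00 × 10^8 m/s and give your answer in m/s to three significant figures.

2.97 × 10^8 m/s

In units of c (dividing by 3.00 × 10^8 m/s): v = 0.713, u' = 0.937.
u = (u' + v)/(1 + u'v/c²):
u = (0.937 + 0.713) / (1 + 0.937·0.713) = 1.6500/1.6682 = 0.9891
Converting back: u = 0.9891 × 3.00 × 10^8 m/s.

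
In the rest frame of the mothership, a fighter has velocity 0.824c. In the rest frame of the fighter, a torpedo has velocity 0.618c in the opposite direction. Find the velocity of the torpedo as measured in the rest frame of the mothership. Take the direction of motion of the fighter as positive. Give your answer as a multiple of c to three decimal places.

+0.420c

With v = 0.824 and u' = -0.618 (in units of c),
u = (u' + v)/(1 + u'v/c²):
u = (-0.618 + 0.824) / (1 + (-0.618)·0.824) = 0.2060/0.4908 = 0.4198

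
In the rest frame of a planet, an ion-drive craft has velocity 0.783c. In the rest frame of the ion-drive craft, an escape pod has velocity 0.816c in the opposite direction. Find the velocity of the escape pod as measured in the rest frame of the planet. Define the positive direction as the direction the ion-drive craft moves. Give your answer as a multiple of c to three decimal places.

With v = 0.783 and u' = -0.816 (in units of c),
u = (u' + v)/(1 + u'v/c²):
u = (-0.816 + 0.783) / (1 + (-0.816)·0.783) = -0.0330/0.3611 = -0.0914
(Galilean addition would give -0.033c.)

-0.091c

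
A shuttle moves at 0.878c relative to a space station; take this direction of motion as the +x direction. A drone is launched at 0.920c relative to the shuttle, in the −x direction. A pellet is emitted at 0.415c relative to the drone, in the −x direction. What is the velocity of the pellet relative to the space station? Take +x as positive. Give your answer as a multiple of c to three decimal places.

-0.581c

Apply u = (u' + v)/(1 + u'v/c²) successively, working outward toward the space station.
Start: velocity of the shuttle relative to the space station = 0.8780c.
Compose with the drone (u' = -0.920 in the shuttle frame): u_1 = (-0.920 + 0.878) / (1 + (-0.920)·0.878) = -0.0420/0.1922 = -0.2185.
Compose with the pellet (u' = -0.415 in the drone frame): u_2 = (-0.415 + (-0.218)) / (1 + (-0.415)·(-0.218)) = -0.6335/1.0907 = -0.5808.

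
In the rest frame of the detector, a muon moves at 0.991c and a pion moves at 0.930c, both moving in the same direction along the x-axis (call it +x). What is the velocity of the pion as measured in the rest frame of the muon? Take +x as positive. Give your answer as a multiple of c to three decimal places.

-0.778c

β_A = 0.991, β_B = 0.930.
Transform to A's frame with the inverse velocity-addition law: u' = (u − v)/(1 − uv/c²), taking u = β_B and v = β_A.
u' = (0.930 − 0.991) / (1 − (0.991)(0.930)) = -0.0610/0.0784 = -0.7784.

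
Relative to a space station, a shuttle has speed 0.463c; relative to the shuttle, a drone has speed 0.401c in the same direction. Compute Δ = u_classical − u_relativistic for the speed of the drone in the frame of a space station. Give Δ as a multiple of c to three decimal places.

Galilean: u_cl = 0.401 + 0.463 = 0.8640.
Relativistic: u_rel = (0.401 + 0.463) / (1 + 0.401·0.463) = 0.8640/1.1857 = 0.7287.
Δ = 0.8640 − 0.7287 = 0.1353.

Δ = 0.135c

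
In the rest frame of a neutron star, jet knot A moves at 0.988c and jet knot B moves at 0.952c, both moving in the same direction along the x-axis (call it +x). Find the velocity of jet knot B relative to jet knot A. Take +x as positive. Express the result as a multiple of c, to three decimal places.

β_A = 0.988, β_B = 0.952.
Transform to A's frame with the inverse velocity-addition law: u' = (u − v)/(1 − uv/c²), taking u = β_B and v = β_A.
u' = (0.952 − 0.988) / (1 − (0.988)(0.952)) = -0.0360/0.0594 = -0.6058.

-0.606c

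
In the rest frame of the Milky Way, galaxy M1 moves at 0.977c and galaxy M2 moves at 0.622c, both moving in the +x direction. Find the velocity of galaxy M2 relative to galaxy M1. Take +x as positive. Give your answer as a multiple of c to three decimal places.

β_A = 0.977, β_B = 0.622.
Transform to A's frame with the inverse velocity-addition law: u' = (u − v)/(1 − uv/c²), taking u = β_B and v = β_A.
u' = (0.622 − 0.977) / (1 − (0.977)(0.622)) = -0.3550/0.3923 = -0.9049.

-0.905c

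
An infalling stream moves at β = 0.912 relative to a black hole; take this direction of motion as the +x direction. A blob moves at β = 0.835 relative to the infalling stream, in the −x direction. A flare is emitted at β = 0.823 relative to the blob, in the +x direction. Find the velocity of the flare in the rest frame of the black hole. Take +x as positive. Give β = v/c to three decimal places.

Apply u = (u' + v)/(1 + u'v/c²) successively, working outward toward the black hole.
Start: velocity of the infalling stream relative to the black hole = 0.9120c.
Compose with the blob (u' = -0.835 in the infalling stream frame): u_1 = (-0.835 + 0.912) / (1 + (-0.835)·0.912) = 0.0770/0.2385 = 0.3229.
Compose with the flare (u' = 0.823 in the blob frame): u_2 = (0.823 + 0.323) / (1 + 0.823·0.323) = 1.1459/1.2657 = 0.9053.

β = +0.905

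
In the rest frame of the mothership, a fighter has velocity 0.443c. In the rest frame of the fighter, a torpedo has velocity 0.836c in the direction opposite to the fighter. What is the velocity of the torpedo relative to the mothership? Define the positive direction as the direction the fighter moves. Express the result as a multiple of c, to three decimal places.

With v = 0.443 and u' = -0.836 (in units of c),
u = (u' + v)/(1 + u'v/c²):
u = (-0.836 + 0.443) / (1 + (-0.836)·0.443) = -0.3930/0.6297 = -0.6242
(Galilean addition would give -0.393c.)

-0.624c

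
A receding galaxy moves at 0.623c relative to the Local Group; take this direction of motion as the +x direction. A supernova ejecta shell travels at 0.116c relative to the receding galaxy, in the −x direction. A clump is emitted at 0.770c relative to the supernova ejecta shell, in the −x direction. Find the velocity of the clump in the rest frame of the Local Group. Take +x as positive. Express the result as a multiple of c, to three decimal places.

Apply u = (u' + v)/(1 + u'v/c²) successively, working outward toward the Local Group.
Start: velocity of the receding galaxy relative to the Local Group = 0.6230c.
Compose with the supernova ejecta shell (u' = -0.116 in the receding galaxy frame): u_1 = (-0.116 + 0.623) / (1 + (-0.116)·0.623) = 0.5070/0.9277 = 0.5465.
Compose with the clump (u' = -0.770 in the supernova ejecta shell frame): u_2 = (-0.770 + 0.546) / (1 + (-0.770)·0.546) = -0.2235/0.5792 = -0.3859.

-0.386c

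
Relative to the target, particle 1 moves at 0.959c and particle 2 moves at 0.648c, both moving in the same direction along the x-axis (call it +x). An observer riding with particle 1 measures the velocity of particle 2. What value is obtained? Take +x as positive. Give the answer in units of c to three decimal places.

-0.822c

β_A = 0.959, β_B = 0.648.
Transform to A's frame with the inverse velocity-addition law: u' = (u − v)/(1 − uv/c²), taking u = β_B and v = β_A.
u' = (0.648 − 0.959) / (1 − (0.959)(0.648)) = -0.3110/0.3786 = -0.8215.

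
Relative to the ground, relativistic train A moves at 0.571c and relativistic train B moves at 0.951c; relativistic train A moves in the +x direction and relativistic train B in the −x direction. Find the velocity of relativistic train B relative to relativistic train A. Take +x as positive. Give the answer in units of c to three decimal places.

β_A = 0.571, β_B = -0.951.
Transform to A's frame with the inverse velocity-addition law: u' = (u − v)/(1 − uv/c²), taking u = β_B and v = β_A.
u' = (-0.951 − 0.571) / (1 − (0.571)(-0.951)) = -1.5220/1.5430 = -0.9864.

-0.986c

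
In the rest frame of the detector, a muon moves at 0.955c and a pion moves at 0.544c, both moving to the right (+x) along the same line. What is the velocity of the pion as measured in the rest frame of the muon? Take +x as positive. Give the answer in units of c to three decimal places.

β_A = 0.955, β_B = 0.544.
Transform to A's frame with the inverse velocity-addition law: u' = (u − v)/(1 − uv/c²), taking u = β_B and v = β_A.
u' = (0.544 − 0.955) / (1 − (0.955)(0.544)) = -0.4110/0.4805 = -0.8554.

-0.855c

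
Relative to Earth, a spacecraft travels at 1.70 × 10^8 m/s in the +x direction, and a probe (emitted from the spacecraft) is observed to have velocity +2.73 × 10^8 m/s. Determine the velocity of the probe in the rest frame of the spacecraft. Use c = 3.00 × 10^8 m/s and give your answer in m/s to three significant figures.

v = 0.567c, u = 0.910c.
Invert the composition law: u' = (u − v)/(1 − uv/c²).
u' = (0.910 − 0.567) / (1 − (0.910)(0.567)) = 0.3433/0.4843 = 0.7089.
u' = 0.7089 × 3.00 × 10^8 m/s.

+2.13 × 10^8 m/s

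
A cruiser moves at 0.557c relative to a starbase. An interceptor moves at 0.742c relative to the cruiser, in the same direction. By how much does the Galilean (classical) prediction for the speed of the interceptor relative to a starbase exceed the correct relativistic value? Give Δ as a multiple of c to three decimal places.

Galilean: u_cl = 0.742 + 0.557 = 1.2990.
Relativistic: u_rel = (0.742 + 0.557) / (1 + 0.742·0.557) = 1.2990/1.4133 = 0.9191.
Δ = 1.2990 − 0.9191 = 0.3799.
(The classical prediction exceeds c; the relativistic result does not.)

Δ = 0.380c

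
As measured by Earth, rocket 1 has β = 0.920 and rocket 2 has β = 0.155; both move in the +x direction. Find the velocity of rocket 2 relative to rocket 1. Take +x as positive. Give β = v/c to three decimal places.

β = -0.892

β_A = 0.920, β_B = 0.155.
Transform to A's frame with the inverse velocity-addition law: u' = (u − v)/(1 − uv/c²), taking u = β_B and v = β_A.
u' = (0.155 − 0.920) / (1 − (0.920)(0.155)) = -0.7650/0.8574 = -0.8922.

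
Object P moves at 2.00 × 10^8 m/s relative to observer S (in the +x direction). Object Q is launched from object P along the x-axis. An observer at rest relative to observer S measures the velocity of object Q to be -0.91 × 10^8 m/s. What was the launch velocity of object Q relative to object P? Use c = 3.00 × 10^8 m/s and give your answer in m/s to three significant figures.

-2.42 × 10^8 m/s

v = 0.667c, u = -0.303c.
Invert the composition law: u' = (u − v)/(1 − uv/c²).
u' = (-0.303 − 0.667) / (1 − (-0.303)(0.667)) = -0.9700/1.2022 = -0.8068.
u' = -0.8068 × 3.00 × 10^8 m/s.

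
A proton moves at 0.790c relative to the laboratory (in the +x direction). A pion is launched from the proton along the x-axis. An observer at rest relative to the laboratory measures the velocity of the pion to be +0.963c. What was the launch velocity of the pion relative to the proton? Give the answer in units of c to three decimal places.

+0.723c

Invert the composition law: u' = (u − v)/(1 − uv/c²).
u' = (0.963 − 0.790) / (1 − (0.963)(0.790)) = 0.1730/0.2392 = 0.7232.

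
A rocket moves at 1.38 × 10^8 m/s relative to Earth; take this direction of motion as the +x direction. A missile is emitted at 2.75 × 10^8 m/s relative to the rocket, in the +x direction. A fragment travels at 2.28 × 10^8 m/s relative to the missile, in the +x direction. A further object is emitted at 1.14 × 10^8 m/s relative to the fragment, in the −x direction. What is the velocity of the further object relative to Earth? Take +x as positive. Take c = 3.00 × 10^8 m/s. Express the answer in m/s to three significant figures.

+2.97 × 10^8 m/s

Apply u = (u' + v)/(1 + u'v/c²) successively, working outward toward Earth.
(Dividing each given speed by c = 3.00 × 10^8 m/s to work in units of c.)
Start: velocity of the rocket relative to Earth = 0.4600c.
Compose with the missile (u' = 0.917 in the rocket frame): u_1 = (0.917 + 0.460) / (1 + 0.917·0.460) = 1.3767/1.4217 = 0.9683.
Compose with the fragment (u' = 0.760 in the missile frame): u_2 = (0.760 + 0.968) / (1 + 0.760·0.968) = 1.7283/1.7359 = 0.9956.
Compose with the further object (u' = -0.380 in the fragment frame): u_3 = (-0.380 + 0.996) / (1 + (-0.380)·0.996) = 0.6156/0.6217 = 0.9903.
So u = 0.9903 × 3.00 × 10^8 m/s.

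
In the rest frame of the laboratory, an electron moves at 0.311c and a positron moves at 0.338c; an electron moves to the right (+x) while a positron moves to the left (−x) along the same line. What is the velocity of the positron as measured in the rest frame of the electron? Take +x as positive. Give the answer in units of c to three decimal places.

-0.587c

β_A = 0.311, β_B = -0.338.
Transform to A's frame with the inverse velocity-addition law: u' = (u − v)/(1 − uv/c²), taking u = β_B and v = β_A.
u' = (-0.338 − 0.311) / (1 − (0.311)(-0.338)) = -0.6490/1.1051 = -0.5873.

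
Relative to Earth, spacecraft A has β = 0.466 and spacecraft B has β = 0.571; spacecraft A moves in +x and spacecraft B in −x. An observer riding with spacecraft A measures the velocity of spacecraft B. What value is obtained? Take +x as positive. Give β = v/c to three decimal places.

β_A = 0.466, β_B = -0.571.
Transform to A's frame with the inverse velocity-addition law: u' = (u − v)/(1 − uv/c²), taking u = β_B and v = β_A.
u' = (-0.571 − 0.466) / (1 − (0.466)(-0.571)) = -1.0370/1.2661 = -0.8191.

β = -0.819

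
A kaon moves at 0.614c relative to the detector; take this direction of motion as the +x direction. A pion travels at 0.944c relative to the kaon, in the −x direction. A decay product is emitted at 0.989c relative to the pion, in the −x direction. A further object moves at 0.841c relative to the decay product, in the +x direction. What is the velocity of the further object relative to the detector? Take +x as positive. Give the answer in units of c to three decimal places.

-0.985c

Apply u = (u' + v)/(1 + u'v/c²) successively, working outward toward the detector.
Start: velocity of the kaon relative to the detector = 0.6140c.
Compose with the pion (u' = -0.944 in the kaon frame): u_1 = (-0.944 + 0.614) / (1 + (-0.944)·0.614) = -0.3300/0.4204 = -0.7850.
Compose with the decay product (u' = -0.989 in the pion frame): u_2 = (-0.989 + (-0.785)) / (1 + (-0.989)·(-0.785)) = -1.7740/1.7764 = -0.9987.
Compose with the further object (u' = 0.841 in the decay product frame): u_3 = (0.841 + (-0.999)) / (1 + 0.841·(-0.999)) = -0.1577/0.1601 = -0.9847.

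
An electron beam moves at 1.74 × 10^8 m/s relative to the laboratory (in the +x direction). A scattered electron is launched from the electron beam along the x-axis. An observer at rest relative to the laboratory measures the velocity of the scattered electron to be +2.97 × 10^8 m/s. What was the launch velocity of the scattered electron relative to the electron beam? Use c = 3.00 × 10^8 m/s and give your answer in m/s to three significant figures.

+2.89 × 10^8 m/s

v = 0.580c, u = 0.990c.
Invert the composition law: u' = (u − v)/(1 − uv/c²).
u' = (0.990 − 0.580) / (1 − (0.990)(0.580)) = 0.4100/0.4258 = 0.9629.
u' = 0.9629 × 3.00 × 10^8 m/s.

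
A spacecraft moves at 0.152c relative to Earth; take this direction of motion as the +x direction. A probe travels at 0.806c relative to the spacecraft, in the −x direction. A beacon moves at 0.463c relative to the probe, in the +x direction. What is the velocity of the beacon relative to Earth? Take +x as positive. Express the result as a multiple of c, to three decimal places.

-0.431c

Apply u = (u' + v)/(1 + u'v/c²) successively, working outward toward Earth.
Start: velocity of the spacecraft relative to Earth = 0.1520c.
Compose with the probe (u' = -0.806 in the spacecraft frame): u_1 = (-0.806 + 0.152) / (1 + (-0.806)·0.152) = -0.6540/0.8775 = -0.7453.
Compose with the beacon (u' = 0.463 in the probe frame): u_2 = (0.463 + (-0.745)) / (1 + 0.463·(-0.745)) = -0.2823/0.6549 = -0.4311.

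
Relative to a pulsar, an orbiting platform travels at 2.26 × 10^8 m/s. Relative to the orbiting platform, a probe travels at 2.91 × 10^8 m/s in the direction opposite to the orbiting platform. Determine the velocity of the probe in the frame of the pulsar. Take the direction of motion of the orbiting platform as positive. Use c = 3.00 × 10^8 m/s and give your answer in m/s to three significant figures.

-2.41 × 10^8 m/s

In units of c (dividing by 3.00 × 10^8 m/s): v = 0.753, u' = -0.970.
u = (u' + v)/(1 + u'v/c²):
u = (-0.970 + 0.753) / (1 + (-0.970)·0.753) = -0.2167/0.2693 = -0.8047
(Galilean addition would give -0.217c.)
Converting back: u = -0.8047 × 3.00 × 10^8 m/s.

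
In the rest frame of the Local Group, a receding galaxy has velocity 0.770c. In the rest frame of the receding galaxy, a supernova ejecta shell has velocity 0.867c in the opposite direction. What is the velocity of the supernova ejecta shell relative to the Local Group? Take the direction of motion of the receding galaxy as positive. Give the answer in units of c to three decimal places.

With v = 0.770 and u' = -0.867 (in units of c),
u = (u' + v)/(1 + u'v/c²):
u = (-0.867 + 0.770) / (1 + (-0.867)·0.770) = -0.0970/0.3324 = -0.2918
(Galilean addition would give -0.097c.)

-0.292c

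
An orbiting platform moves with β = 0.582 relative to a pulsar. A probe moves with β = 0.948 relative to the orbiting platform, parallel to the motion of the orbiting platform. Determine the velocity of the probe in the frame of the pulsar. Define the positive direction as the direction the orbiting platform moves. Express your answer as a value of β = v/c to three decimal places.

β = 0.986

With v = 0.582 and u' = 0.948 (in units of c),
u = (u' + v)/(1 + u'v/c²):
u = (0.948 + 0.582) / (1 + 0.948·0.582) = 1.5300/1.5517 = 0.9860
(Galilean addition would give +1.530c, exceeding c.)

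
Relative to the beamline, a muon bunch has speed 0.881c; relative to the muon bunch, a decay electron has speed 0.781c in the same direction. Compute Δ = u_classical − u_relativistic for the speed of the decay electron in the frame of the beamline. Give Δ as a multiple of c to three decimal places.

Δ = 0.677c

Galilean: u_cl = 0.781 + 0.881 = 1.6620.
Relativistic: u_rel = (0.781 + 0.881) / (1 + 0.781·0.881) = 1.6620/1.6881 = 0.9846.
Δ = 1.6620 − 0.9846 = 0.6774.
(The classical prediction exceeds c; the relativistic result does not.)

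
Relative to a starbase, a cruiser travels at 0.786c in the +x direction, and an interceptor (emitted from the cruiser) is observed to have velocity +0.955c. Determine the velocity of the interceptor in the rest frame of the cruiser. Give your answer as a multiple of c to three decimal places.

+0.678c

Invert the composition law: u' = (u − v)/(1 − uv/c²).
u' = (0.955 − 0.786) / (1 − (0.955)(0.786)) = 0.1690/0.2494 = 0.6777.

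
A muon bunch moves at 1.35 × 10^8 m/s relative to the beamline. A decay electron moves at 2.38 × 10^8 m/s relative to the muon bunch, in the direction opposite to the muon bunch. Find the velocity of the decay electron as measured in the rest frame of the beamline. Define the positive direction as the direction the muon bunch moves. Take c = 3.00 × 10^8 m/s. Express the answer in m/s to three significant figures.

In units of c (dividing by 3.00 × 10^8 m/s): v = 0.450, u' = -0.793.
u = (u' + v)/(1 + u'v/c²):
u = (-0.793 + 0.450) / (1 + (-0.793)·0.450) = -0.3433/0.6430 = -0.5340
Converting back: u = -0.5340 × 3.00 × 10^8 m/s.

-1.60 × 10^8 m/s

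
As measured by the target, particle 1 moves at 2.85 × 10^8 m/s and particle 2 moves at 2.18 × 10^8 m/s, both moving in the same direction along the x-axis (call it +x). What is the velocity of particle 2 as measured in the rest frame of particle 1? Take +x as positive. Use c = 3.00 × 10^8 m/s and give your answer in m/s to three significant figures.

-2.16 × 10^8 m/s

β_A = 0.950, β_B = 0.727 (dividing each by c = 3.00 × 10^8 m/s).
Transform to A's frame with the inverse velocity-addition law: u' = (u − v)/(1 − uv/c²), taking u = β_B and v = β_A.
u' = (0.727 − 0.950) / (1 − (0.950)(0.727)) = -0.2233/0.3097 = -0.7212.
u' = -0.7212 × 3.00 × 10^8 m/s.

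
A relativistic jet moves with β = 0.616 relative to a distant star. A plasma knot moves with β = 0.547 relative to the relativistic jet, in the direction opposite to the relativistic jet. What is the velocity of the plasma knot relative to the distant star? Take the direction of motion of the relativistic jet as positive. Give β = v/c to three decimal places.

With v = 0.616 and u' = -0.547 (in units of c),
u = (u' + v)/(1 + u'v/c²):
u = (-0.547 + 0.616) / (1 + (-0.547)·0.616) = 0.0690/0.6630 = 0.1041
(Galilean addition would give +0.069c.)

β = +0.104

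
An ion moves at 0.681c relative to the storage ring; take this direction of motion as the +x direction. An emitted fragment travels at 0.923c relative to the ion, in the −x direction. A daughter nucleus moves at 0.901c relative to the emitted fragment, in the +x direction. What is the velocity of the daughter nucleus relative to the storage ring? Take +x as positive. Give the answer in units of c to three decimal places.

Apply u = (u' + v)/(1 + u'v/c²) successively, working outward toward the storage ring.
Start: velocity of the ion relative to the storage ring = 0.6810c.
Compose with the emitted fragment (u' = -0.923 in the ion frame): u_1 = (-0.923 + 0.681) / (1 + (-0.923)·0.681) = -0.2420/0.3714 = -0.6515.
Compose with the daughter nucleus (u' = 0.901 in the emitted fragment frame): u_2 = (0.901 + (-0.652)) / (1 + 0.901·(-0.652)) = 0.2495/0.4130 = 0.6041.

+0.604c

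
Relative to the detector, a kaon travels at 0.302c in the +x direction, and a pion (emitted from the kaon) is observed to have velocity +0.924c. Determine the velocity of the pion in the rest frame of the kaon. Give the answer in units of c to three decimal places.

Invert the composition law: u' = (u − v)/(1 − uv/c²).
u' = (0.924 − 0.302) / (1 − (0.924)(0.302)) = 0.6220/0.7210 = 0.8627.

+0.863c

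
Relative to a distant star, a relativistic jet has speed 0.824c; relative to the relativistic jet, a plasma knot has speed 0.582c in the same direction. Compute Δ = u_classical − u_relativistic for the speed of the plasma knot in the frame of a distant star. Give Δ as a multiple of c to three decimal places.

Galilean: u_cl = 0.582 + 0.824 = 1.4060.
Relativistic: u_rel = (0.582 + 0.824) / (1 + 0.582·0.824) = 1.4060/1.4796 = 0.9503.
Δ = 1.4060 − 0.9503 = 0.4557.
(The classical prediction exceeds c; the relativistic result does not.)

Δ = 0.456c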